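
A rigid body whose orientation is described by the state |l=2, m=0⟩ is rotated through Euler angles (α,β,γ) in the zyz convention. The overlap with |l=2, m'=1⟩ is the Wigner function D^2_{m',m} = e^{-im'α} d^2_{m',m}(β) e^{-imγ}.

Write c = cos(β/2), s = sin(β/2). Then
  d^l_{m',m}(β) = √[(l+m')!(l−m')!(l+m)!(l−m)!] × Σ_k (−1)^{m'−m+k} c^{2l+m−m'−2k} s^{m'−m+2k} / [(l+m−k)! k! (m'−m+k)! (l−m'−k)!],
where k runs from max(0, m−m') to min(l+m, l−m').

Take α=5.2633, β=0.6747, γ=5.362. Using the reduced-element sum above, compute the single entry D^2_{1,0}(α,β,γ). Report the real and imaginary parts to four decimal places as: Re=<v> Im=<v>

First d^2_{1,0}(β=0.6747), then the phase factors e^{-i(1)α} and e^{-i(0)γ}:
Half-angle: c=0.943635, s=0.330988. N=√(6·1·2·2)=4.898979
k∈{0,1} keeps every argument non-negative
  k=0: (−1)^1·4.8990/(2)·0.9436^3·0.3310^1 = -0.681239
  k=1: (−1)^2·4.8990/(2)·0.9436^1·0.3310^3 = +0.083814
d^2_{1,0}(0.6747) = -0.681239 +0.083814 = -0.597426
Attach z-rotation phases: D = e^{-i(1)(5.2633)}·(-0.597426)·e^{-i(0)(5.362)} = -0.312731-0.509035i

Re=-0.3127 Im=-0.5090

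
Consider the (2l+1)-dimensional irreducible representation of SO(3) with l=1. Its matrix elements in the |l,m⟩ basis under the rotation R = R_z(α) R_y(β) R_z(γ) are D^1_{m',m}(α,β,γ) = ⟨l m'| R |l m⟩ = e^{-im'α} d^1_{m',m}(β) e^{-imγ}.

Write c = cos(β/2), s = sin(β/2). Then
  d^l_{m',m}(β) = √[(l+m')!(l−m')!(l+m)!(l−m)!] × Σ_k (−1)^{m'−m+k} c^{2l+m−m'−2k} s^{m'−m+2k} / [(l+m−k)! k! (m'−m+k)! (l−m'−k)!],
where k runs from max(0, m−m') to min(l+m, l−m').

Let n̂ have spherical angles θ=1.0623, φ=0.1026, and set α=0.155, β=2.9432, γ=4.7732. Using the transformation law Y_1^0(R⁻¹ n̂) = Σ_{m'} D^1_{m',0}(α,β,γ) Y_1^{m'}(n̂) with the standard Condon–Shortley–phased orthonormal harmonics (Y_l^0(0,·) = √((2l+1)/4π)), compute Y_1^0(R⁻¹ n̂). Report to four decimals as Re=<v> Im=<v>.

Re=-0.1492 Im=0.0000

Need the full column D^1_{m',0} for m'=−1..1 at α=0.155, β=2.9432, γ=4.7732.
cos(β/2)=0.099034, sin(β/2)=0.995084
d^1_{-1,0}: single k=1 term ⇒ +0.139366;  D = +0.137696+0.021515i
d^1_{0,0}: k∈[0..1] ⇒ +0.009808 -0.990192 = -0.980385;  D = -0.980385+0.000000i
d^1_{1,0}: single k=0 term ⇒ -0.139366;  D = -0.137696+0.021515i
Y_1^{m'}(θ=1.0623,φ=0.1026) and Σ D·Y over m':
  (+0.1377+0.0215i)·(+0.3002-0.0309i)  (-0.9804+0.0000i)·(+0.2379+0.0000i)  (-0.1377+0.0215i)·(-0.3002-0.0309i)
Y_1^0(R⁻¹ n̂) = -0.149216+0.000000i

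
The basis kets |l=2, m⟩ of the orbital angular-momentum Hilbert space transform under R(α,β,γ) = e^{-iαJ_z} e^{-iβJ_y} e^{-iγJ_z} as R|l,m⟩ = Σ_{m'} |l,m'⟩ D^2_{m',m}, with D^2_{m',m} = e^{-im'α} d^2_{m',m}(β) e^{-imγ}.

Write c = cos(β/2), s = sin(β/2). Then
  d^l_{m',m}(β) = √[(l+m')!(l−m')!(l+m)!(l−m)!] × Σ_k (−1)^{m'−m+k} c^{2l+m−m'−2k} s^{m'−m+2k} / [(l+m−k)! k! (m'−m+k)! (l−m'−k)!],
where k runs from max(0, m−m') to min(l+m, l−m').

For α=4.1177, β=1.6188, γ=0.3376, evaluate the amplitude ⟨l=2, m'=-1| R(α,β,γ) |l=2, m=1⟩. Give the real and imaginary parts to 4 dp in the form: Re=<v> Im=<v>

Split into d^2_{-1,1}(β=1.6188) × two z-phases.
Half-angle: c=0.689933, s=0.723873. N=√(1·6·6·1)=6.000000
k: max(0,(1)−(-1))=2 … min(2+(1),2−(-1))=3
  k=2: (−1)^0·6.0000/(2)·0.6899^2·0.7239^2 = +0.748273
  k=3: (−1)^1·6.0000/(6)·0.6899^0·0.7239^4 = -0.274568
d^2_{-1,1}(1.6188) = +0.748273 -0.274568 = +0.473705
D = (-0.560251-0.828323i)·(+0.473705)·(+0.943552-0.331224i) = -0.380378-0.282327i

Re=-0.3804 Im=-0.2823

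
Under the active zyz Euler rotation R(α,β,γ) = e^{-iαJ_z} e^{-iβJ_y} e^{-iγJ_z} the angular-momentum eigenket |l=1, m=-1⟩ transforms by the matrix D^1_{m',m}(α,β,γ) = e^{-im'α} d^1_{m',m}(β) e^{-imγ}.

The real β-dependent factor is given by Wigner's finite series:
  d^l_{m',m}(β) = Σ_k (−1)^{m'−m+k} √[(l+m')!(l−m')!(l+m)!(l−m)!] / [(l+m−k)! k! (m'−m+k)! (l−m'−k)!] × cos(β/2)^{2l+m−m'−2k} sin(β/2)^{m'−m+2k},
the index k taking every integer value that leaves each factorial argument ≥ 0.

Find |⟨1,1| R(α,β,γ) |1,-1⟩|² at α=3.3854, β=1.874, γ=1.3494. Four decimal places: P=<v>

P=0.4216

D^1_{1,-1}(3.3854,1.874,1.3494) = e^{-i·1·3.3854}·d^1_{1,-1}(1.874)·e^{-i·-1·1.3494}. Compute d first:
c=cos(1.874/2)=0.592208, s=sin(1.874/2)=0.805785; N=√[2·1·1·2]=2.000000
The bounds max(0,m−m')=0 and min(l+m,l−m')=0 give 1 term
  k=0: (−1)^2·2.0000/(2)·0.5922^0·0.8058^2 = +0.649290
d^1_{1,-1}(1.874) = +0.649290
|D^1_{1,-1}|² = |d^1_{1,-1}(β)|² = (+0.649290)² = 0.421577 (the z-rotation phases have unit modulus)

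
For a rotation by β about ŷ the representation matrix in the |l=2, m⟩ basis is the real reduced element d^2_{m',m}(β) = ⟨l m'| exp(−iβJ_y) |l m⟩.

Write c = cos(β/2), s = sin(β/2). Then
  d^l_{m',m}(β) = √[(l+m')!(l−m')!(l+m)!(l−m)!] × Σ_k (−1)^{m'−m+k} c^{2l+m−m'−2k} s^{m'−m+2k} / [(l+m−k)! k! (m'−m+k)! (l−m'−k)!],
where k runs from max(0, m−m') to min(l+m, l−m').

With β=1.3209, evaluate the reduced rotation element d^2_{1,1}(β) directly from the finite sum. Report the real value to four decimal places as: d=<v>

d^2_{1,1}(β=1.3209) via Wigner's sum:
With c≡cos(β/2)=0.789716 and s≡sin(β/2)=0.613472, N=[6·1·6·1]^{1/2}=6.000000
Admissible k: 0..1 (factorial args all ≥0)
  k=0: (−1)^0·6.0000/(6)·0.7897^4·0.6135^0 = +0.388942
  k=1: (−1)^1·6.0000/(2)·0.7897^2·0.6135^2 = -0.704131
d^2_{1,1}(1.3209) = +0.388942 -0.704131 = -0.315189

d=-0.3152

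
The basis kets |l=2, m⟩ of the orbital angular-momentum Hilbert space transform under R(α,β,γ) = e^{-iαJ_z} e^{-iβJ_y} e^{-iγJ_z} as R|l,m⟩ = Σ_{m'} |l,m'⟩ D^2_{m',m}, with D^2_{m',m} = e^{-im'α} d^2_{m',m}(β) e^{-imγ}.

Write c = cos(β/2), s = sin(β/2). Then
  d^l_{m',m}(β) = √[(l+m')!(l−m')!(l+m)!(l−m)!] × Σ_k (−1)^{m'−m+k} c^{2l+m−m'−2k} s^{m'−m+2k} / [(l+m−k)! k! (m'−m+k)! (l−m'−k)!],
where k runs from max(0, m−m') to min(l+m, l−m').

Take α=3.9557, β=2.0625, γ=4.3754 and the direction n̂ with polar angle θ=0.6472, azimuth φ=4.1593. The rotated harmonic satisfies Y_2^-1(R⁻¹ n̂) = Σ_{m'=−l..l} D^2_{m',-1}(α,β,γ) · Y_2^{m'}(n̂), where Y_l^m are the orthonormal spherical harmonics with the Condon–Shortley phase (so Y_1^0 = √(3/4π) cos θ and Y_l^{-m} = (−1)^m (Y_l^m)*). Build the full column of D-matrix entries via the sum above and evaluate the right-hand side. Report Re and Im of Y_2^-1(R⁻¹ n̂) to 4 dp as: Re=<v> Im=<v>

Re=0.0233 Im=0.1075

Need the full column D^2_{m',-1} for m'=−2..2 at α=3.9557, β=2.0625, γ=4.3754.
cos(β/2)=0.513747, sin(β/2)=0.857942
d^2_{-2,-1}: single k=1 term ⇒ +0.232667;  D = +0.223634-0.064203i
d^2_{-1,-1}: k∈[0..1] ⇒ +0.069662 -0.582821 = -0.513159;  D = +0.235654-0.455850i
d^2_{0,-1}: k∈[0..1] ⇒ -0.284958 +0.794691 = +0.509733;  D = -0.168542-0.481063i
d^2_{1,-1}: k∈[0..1] ⇒ +0.582821 -0.541791 = +0.041031;  D = +0.037470+0.016719i
d^2_{2,-1}: single k=0 term ⇒ -0.648863;  D = +0.599046-0.249333i
Y_2^{m'}(θ=0.6472,φ=4.1593) and Σ D·Y over m':
  (+0.2236-0.0642i)·(-0.0629-0.1255i)  (+0.2357-0.4559i)·(-0.1952+0.3162i)  (-0.1685-0.4811i)·(+0.2868+0.0000i)  (+0.0375+0.0167i)·(+0.1952+0.3162i)  (+0.5990-0.2493i)·(-0.0629+0.1255i)
Y_2^-1(R⁻¹ n̂) = +0.023306+0.107509i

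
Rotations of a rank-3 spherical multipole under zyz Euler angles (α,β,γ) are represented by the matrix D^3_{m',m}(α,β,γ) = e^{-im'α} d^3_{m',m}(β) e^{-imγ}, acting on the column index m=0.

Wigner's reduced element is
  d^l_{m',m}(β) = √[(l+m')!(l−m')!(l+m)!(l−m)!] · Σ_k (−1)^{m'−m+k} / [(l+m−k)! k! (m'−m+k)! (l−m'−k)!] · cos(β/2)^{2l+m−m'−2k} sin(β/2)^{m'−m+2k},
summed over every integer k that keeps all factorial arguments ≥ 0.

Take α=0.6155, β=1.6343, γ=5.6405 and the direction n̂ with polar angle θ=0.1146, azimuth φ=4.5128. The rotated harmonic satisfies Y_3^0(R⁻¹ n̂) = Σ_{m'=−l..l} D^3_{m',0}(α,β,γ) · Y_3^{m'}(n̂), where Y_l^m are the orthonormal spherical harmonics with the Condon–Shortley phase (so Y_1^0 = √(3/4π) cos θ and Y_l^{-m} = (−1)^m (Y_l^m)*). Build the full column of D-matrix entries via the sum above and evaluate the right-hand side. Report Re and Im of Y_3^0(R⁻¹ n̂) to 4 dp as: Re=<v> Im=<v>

Need the full column D^3_{m',0} for m'=−3..3 at α=0.6155, β=1.6343, γ=5.6405.
cos(β/2)=0.684302, sin(β/2)=0.729199
d^3_{-3,0}: single k=3 term ⇒ +0.555643;  D = -0.151260+0.534659i
d^3_{-2,0}: k∈[2..3] ⇒ +0.638622 -0.725170 = -0.086548;  D = -0.028846-0.081599i
d^3_{-1,0}: k∈[1..3] ⇒ +0.379032 -1.291199 +0.488728 = -0.423438;  D = -0.345731-0.244479i
d^3_{0,0}: k∈[0..3] ⇒ +0.102680 -1.049363 +1.191575 -0.150340 = +0.094553;  D = +0.094553+0.000000i
d^3_{1,0}: k∈[0..2] ⇒ -0.379032 +1.291199 -0.488728 = +0.423438;  D = +0.345731-0.244479i
d^3_{2,0}: k∈[0..1] ⇒ +0.638622 -0.725170 = -0.086548;  D = -0.028846+0.081599i
d^3_{3,0}: single k=0 term ⇒ -0.555643;  D = +0.151260+0.534659i
Y_3^{m'}(θ=0.1146,φ=4.5128) and Σ D·Y over m':
  (-0.1513+0.5347i)·(+0.0004-0.0005i)  (-0.0288-0.0816i)·(-0.0122-0.0052i)  (-0.3457-0.2445i)·(-0.0288+0.1425i)  (+0.0946+0.0000i)·(+0.7172+0.0000i)  (+0.3457-0.2445i)·(+0.0288+0.1425i)  (-0.0288+0.0816i)·(-0.0122+0.0052i)  (+0.1513+0.5347i)·(-0.0004-0.0005i)
Y_3^0(R⁻¹ n̂) = +0.157743-0.000000i

Re=0.1577 Im=0.0000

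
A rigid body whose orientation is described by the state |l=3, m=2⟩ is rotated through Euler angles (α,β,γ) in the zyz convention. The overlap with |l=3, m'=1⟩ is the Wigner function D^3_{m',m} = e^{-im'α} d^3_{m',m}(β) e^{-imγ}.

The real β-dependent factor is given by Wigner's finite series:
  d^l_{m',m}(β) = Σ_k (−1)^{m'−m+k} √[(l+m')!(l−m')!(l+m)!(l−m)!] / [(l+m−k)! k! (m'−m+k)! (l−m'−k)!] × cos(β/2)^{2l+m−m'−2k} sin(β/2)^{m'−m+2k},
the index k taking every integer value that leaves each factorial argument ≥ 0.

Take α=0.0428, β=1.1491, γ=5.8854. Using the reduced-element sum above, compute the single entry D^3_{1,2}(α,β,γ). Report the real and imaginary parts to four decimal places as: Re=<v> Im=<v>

Split into d^3_{1,2}(β=1.1491) × two z-phases.
Half-angle: c=0.839437, s=0.543457. N=√(24·2·120·1)=75.894664
k: max(0,(2)−(1))=1 … min(3+(2),3−(1))=2
  k=1: (−1)^0·75.8947/(24)·0.8394^5·0.5435^1 = +0.716318
  k=2: (−1)^1·75.8947/(12)·0.8394^3·0.5435^3 = -0.600468
d^3_{1,2}(1.1491) = +0.716318 -0.600468 = +0.115849
Phases: e^{-i·(1)·0.0428}=+0.999084-0.042787i, e^{-i·(2)·5.8854}=+0.699877+0.714263i ⇒ D=+0.084547+0.079202i

Re=0.0845 Im=0.0792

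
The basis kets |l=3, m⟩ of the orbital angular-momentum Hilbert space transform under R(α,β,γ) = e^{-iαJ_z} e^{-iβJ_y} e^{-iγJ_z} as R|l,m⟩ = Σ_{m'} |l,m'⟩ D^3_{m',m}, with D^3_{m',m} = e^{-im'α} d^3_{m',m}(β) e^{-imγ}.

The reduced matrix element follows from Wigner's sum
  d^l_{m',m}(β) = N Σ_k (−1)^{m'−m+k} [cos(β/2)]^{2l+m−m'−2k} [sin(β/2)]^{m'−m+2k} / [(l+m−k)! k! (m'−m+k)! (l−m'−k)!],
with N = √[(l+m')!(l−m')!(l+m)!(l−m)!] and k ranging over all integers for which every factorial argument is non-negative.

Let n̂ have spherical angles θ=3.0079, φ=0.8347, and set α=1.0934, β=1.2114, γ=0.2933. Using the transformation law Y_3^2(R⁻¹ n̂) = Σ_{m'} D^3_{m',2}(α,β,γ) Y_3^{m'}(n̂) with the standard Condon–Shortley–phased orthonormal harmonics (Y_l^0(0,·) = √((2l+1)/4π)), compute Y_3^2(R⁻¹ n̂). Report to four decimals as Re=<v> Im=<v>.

Re=-0.1749 Im=0.1348

Need the full column D^3_{m',2} for m'=−3..3 at α=1.0934, β=1.2114, γ=0.2933.
cos(β/2)=0.822104, sin(β/2)=0.569338
d^3_{-3,2}: single k=5 term ⇒ +0.120463;  D = -0.108575+0.052179i
d^3_{-2,2}: k∈[4..5] ⇒ +0.355061 -0.034058 = +0.321003;  D = -0.009437+0.320864i
d^3_{-1,2}: k∈[3..4] ⇒ +0.648515 -0.155516 = +0.492998;  D = +0.431029+0.239292i
d^3_{0,2}: k∈[2..3] ⇒ +0.810974 -0.388950 = +0.422024;  D = +0.351473-0.233604i
d^3_{1,2}: k∈[1..2] ⇒ +0.676088 -0.648515 = +0.027573;  D = -0.003005-0.027409i
d^3_{2,2}: k∈[0..1] ⇒ +0.308716 -0.740315 = -0.431598;  D = +0.402672+0.155345i
d^3_{3,2}: single k=0 term ⇒ -0.523695;  D = +0.391914-0.347362i
Y_3^{m'}(θ=3.0079,φ=0.8347) and Σ D·Y over m':
  (-0.1086+0.0522i)·(-0.0008-0.0006i)  (-0.0094+0.3209i)·(+0.0018+0.0179i)  (+0.4310+0.2393i)·(+0.1131-0.1249i)  (+0.3515-0.2336i)·(-0.7068+0.0000i)  (-0.0030-0.0274i)·(-0.1131-0.1249i)  (+0.4027+0.1553i)·(+0.0018-0.0179i)  (+0.3919-0.3474i)·(+0.0008-0.0006i)
Y_3^2(R⁻¹ n̂) = -0.174923+0.134824i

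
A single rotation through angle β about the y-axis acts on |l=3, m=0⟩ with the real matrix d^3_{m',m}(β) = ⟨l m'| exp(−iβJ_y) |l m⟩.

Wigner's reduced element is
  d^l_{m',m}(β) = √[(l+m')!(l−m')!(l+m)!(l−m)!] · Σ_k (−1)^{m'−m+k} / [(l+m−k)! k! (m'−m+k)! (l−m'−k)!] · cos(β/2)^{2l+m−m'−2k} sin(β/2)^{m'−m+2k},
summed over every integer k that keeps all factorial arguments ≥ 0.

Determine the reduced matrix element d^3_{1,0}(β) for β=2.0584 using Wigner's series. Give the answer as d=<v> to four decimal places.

d=-0.0373

d^3_{1,0}(β=2.0584) via Wigner's sum:
Half-angle: c=0.515505, s=0.856887. N=√(24·2·6·6)=41.569219
The bounds max(0,m−m')=0 and min(l+m,l−m')=2 give 3 terms
  k=0: (−1)^1·41.5692/(12)·0.5155^5·0.8569^1 = -0.108063
  k=1: (−1)^2·41.5692/(4)·0.5155^3·0.8569^3 = +0.895735
  k=2: (−1)^3·41.5692/(12)·0.5155^1·0.8569^5 = -0.824974
d^3_{1,0}(2.0584) = -0.108063 +0.895735 -0.824974 = -0.037302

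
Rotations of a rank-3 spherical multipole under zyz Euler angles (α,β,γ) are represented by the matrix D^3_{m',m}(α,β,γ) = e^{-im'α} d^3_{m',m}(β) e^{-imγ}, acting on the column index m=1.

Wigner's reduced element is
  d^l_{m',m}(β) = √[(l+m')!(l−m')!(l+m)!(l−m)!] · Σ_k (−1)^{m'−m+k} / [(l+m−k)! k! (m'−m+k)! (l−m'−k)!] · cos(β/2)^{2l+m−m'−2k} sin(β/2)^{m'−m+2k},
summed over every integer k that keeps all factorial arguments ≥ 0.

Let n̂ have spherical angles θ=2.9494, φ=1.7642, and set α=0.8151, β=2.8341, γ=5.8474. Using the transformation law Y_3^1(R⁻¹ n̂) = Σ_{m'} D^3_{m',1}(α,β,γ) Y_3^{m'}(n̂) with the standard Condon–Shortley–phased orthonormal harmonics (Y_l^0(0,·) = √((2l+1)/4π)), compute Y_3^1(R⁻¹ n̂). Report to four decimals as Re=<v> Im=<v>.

Need the full column D^3_{m',1} for m'=−3..3 at α=0.8151, β=2.8341, γ=5.8474.
cos(β/2)=0.153141, sin(β/2)=0.988204
d^3_{-3,1}: single k=4 term ⇒ +0.086620;  D = -0.083697+0.022311i
d^3_{-2,1}: k∈[3..4] ⇒ +0.021920 -0.456379 = -0.434459;  D = +0.206454-0.382271i
d^3_{-1,1}: k∈[2..4] ⇒ +0.003223 -0.178921 +0.931280 = +0.755582;  D = +0.237617+0.717246i
d^3_{0,1}: k∈[1..3] ⇒ +0.000288 -0.036019 +0.499939 = +0.464208;  D = +0.420823+0.195953i
d^3_{1,1}: k∈[0..2] ⇒ +0.000013 -0.004297 +0.134191 = +0.129907;  D = +0.120673-0.048102i
d^3_{2,1}: k∈[0..1] ⇒ -0.000263 +0.021920 = +0.021657;  D = +0.007960-0.020141i
d^3_{3,1}: single k=0 term ⇒ +0.002080;  D = -0.000884-0.001883i
Y_3^{m'}(θ=2.9494,φ=1.7642) and Σ D·Y over m':
  (-0.0837+0.0223i)·(+0.0016+0.0024i)  (+0.2065-0.3823i)·(+0.0339-0.0138i)  (+0.2376+0.7172i)·(-0.0453-0.2313i)  (+0.4208+0.1960i)·(-0.6658+0.0000i)  (+0.1207-0.0481i)·(+0.0453-0.2313i)  (+0.0080-0.0201i)·(+0.0339+0.0138i)  (-0.0009-0.0019i)·(-0.0016+0.0024i)
Y_3^1(R⁻¹ n̂) = -0.128636-0.264539i

Re=-0.1286 Im=-0.2645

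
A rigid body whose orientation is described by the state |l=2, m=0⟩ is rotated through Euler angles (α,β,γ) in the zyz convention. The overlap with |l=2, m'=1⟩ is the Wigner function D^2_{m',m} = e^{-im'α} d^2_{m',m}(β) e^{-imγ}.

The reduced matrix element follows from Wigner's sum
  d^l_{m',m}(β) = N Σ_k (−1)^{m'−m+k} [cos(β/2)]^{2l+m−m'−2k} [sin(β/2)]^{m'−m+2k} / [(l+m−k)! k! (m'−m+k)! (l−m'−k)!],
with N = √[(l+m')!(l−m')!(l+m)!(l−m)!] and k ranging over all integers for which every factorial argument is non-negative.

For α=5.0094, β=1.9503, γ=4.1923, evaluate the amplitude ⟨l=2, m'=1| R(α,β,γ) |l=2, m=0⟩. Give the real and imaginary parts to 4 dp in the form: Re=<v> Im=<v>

First d^2_{1,0}(β=1.9503), then the phase factors e^{-i(1)α} and e^{-i(0)γ}:
With c≡cos(β/2)=0.561044 and s≡sin(β/2)=0.827786, N=[6·1·2·2]^{1/2}=4.898979
k∈{0,1} keeps every argument non-negative
  k=0: (−1)^1·4.8990/(2)·0.5610^3·0.8278^1 = -0.358083
  k=1: (−1)^2·4.8990/(2)·0.5610^1·0.8278^3 = +0.779519
d^2_{1,0}(1.9503) = -0.358083 +0.779519 = +0.421436
Attach z-rotation phases: D = e^{-i(1)(5.0094)}·(+0.421436)·e^{-i(0)(4.1923)} = +0.123339+0.402983i

Re=0.1233 Im=0.4030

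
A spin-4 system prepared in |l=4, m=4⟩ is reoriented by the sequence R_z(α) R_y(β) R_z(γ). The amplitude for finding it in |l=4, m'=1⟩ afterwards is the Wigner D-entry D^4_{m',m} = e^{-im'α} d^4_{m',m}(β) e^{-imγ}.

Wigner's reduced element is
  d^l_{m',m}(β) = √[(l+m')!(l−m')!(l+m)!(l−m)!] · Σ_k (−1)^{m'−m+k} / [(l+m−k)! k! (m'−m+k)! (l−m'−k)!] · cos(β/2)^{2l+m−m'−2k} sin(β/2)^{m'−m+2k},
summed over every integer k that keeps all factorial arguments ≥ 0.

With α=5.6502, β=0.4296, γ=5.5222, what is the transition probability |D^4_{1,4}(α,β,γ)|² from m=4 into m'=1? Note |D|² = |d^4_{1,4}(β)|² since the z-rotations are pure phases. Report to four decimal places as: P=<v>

P=0.0042

D^4_{1,4}(5.6502,0.4296,5.5222) = e^{-i·1·5.6502}·d^4_{1,4}(0.4296)·e^{-i·4·5.5222}. Compute d first:
Half-angle: c=0.977019, s=0.213152. N=√(120·6·40320·1)=5387.986637
k: max(0,(4)−(1))=3 … min(4+(4),4−(1))=3
  k=3: (−1)^0·5387.9866/(720)·0.9770^5·0.2132^3 = +0.064518
d^4_{1,4}(0.4296) = +0.064518
|D^4_{1,4}|² = |d^4_{1,4}(β)|² = (+0.064518)² = 0.004163 (the z-rotation phases have unit modulus)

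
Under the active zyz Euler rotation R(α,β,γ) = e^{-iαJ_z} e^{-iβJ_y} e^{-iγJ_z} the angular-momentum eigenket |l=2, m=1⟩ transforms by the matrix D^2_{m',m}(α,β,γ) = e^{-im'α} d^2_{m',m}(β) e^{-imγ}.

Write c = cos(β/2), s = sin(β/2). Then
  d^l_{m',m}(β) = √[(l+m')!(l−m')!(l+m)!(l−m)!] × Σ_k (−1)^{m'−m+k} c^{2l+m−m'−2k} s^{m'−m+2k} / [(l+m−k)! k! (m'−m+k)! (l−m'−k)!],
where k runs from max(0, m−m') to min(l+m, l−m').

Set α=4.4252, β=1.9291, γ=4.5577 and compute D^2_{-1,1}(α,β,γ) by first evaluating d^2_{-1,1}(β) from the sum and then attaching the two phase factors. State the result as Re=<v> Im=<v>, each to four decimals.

First d^2_{-1,1}(β=1.9291), then the phase factors e^{-i(-1)α} and e^{-i(1)γ}:
Half-angle: c=0.569787, s=0.821793. N=√(1·6·6·1)=6.000000
The bounds max(0,m−m')=2 and min(l+m,l−m')=3 give 2 terms
  k=2: (−1)^0·6.0000/(2)·0.5698^2·0.8218^2 = +0.657764
  k=3: (−1)^1·6.0000/(6)·0.5698^0·0.8218^4 = -0.456088
d^2_{-1,1}(1.9291) = +0.657764 -0.456088 = +0.201676
D = (-0.283257-0.959044i)·(+0.201676)·(-0.154073+0.988059i) = +0.199908-0.026644i

Re=0.1999 Im=-0.0266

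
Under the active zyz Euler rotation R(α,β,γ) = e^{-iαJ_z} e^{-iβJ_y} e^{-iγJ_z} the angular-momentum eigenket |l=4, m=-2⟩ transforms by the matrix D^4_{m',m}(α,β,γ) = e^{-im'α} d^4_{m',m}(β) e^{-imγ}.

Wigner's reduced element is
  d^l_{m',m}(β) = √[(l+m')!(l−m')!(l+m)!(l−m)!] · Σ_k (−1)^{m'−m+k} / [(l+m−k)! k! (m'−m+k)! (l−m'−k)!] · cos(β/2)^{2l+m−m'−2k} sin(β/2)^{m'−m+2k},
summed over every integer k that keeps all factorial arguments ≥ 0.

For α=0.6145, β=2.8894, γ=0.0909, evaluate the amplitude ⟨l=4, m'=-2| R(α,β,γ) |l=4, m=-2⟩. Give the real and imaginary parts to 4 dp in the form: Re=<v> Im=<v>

Re=0.0006 Im=0.0035

Split into d^4_{-2,-2}(β=2.8894) × two z-phases.
Half-angle: c=0.125762, s=0.992060. N=√(2·720·2·720)=1440.000000
k: max(0,(-2)−(-2))=0 … min(4+(-2),4−(-2))=2
  k=0: (−1)^0·1440.0000/(1440)·0.1258^8·0.9921^0 = +0.000000
  k=1: (−1)^1·1440.0000/(120)·0.1258^6·0.9921^2 = -0.000047
  k=2: (−1)^2·1440.0000/(96)·0.1258^4·0.9921^4 = +0.003635
d^4_{-2,-2}(2.8894) = +0.000000 -0.000047 +0.003635 = +0.003588
Phases: e^{-i·(-2)·0.6145}=+0.335180+0.942154i, e^{-i·(-2)·0.0909}=+0.983520+0.180800i ⇒ D=+0.000572+0.003542i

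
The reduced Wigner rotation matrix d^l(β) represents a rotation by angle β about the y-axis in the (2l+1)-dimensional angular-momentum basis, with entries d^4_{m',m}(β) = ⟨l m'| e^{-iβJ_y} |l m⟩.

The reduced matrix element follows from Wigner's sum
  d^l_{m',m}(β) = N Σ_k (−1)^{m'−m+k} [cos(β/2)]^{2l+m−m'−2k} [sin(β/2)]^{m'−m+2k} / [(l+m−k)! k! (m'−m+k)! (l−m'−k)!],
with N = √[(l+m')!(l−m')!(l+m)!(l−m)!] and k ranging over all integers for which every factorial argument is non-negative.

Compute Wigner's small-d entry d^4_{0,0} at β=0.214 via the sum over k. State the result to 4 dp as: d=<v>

d^4_{0,0}(β=0.214) via Wigner's sum:
c=cos(0.214/2)=0.994281, s=sin(0.214/2)=0.106796; N=√[24·24·24·24]=576.000000
k∈{0,1,2,3,4} keeps every argument non-negative
  k=0: (−1)^0·576.0000/(576)·0.9943^8·0.1068^0 = +0.955153
  k=1: (−1)^1·576.0000/(36)·0.9943^6·0.1068^2 = -0.176313
  k=2: (−1)^2·576.0000/(16)·0.9943^4·0.1068^4 = +0.004577
  k=3: (−1)^3·576.0000/(36)·0.9943^2·0.1068^6 = -0.000023
  k=4: (−1)^4·576.0000/(576)·0.9943^0·0.1068^8 = +0.000000
d^4_{0,0}(0.214) = +0.955153 -0.176313 +0.004577 -0.000023 +0.000000 = +0.783393

d=0.7834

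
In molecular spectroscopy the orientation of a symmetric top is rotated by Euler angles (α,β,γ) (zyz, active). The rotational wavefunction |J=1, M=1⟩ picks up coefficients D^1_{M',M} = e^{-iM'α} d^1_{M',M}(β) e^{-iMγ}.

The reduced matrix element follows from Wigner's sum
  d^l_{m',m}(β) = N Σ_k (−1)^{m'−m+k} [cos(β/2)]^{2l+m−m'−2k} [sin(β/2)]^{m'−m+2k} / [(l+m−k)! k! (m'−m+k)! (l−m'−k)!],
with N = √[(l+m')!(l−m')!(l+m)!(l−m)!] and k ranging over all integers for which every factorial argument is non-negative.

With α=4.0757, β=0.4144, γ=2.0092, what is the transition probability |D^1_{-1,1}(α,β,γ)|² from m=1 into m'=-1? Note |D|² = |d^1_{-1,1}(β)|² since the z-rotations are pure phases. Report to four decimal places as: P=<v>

First d^1_{-1,1}(β=0.4144), then the phase factors e^{-i(-1)α} and e^{-i(1)γ}:
c=cos(0.4144/2)=0.978611, s=sin(0.4144/2)=0.205721; N=√[1·2·2·1]=2.000000
k: max(0,(1)−(-1))=2 … min(1+(1),1−(-1))=2
  k=2: (−1)^0·2.0000/(2)·0.9786^0·0.2057^2 = +0.042321
d^1_{-1,1}(0.4144) = +0.042321
|D^1_{-1,1}|² = |d^1_{-1,1}(β)|² = (+0.042321)² = 0.001791 (the z-rotation phases have unit modulus)

P=0.0018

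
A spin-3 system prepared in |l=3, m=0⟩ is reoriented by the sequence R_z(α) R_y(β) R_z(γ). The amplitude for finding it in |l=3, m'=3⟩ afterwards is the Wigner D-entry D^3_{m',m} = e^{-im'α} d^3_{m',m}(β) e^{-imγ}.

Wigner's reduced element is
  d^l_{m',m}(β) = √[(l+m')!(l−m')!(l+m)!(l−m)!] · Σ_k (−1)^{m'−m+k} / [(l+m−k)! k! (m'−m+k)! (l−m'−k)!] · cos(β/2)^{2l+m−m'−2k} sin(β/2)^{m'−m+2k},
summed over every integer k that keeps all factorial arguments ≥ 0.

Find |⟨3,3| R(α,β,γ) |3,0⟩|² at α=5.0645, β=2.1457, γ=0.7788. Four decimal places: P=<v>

D^3_{3,0}(5.0645,2.1457,0.7788) = e^{-i·3·5.0645}·d^3_{3,0}(2.1457)·e^{-i·0·0.7788}. Compute d first:
Half-angle: c=0.477622, s=0.878565. N=√(720·1·6·6)=160.996894
The bounds max(0,m−m')=0 and min(l+m,l−m')=0 give 1 term
  k=0: (−1)^3·160.9969/(36)·0.4776^3·0.8786^3 = -0.330439
d^3_{3,0}(2.1457) = -0.330439
|D^3_{3,0}|² = |d^3_{3,0}(β)|² = (-0.330439)² = 0.109190 (the z-rotation phases have unit modulus)

P=0.1092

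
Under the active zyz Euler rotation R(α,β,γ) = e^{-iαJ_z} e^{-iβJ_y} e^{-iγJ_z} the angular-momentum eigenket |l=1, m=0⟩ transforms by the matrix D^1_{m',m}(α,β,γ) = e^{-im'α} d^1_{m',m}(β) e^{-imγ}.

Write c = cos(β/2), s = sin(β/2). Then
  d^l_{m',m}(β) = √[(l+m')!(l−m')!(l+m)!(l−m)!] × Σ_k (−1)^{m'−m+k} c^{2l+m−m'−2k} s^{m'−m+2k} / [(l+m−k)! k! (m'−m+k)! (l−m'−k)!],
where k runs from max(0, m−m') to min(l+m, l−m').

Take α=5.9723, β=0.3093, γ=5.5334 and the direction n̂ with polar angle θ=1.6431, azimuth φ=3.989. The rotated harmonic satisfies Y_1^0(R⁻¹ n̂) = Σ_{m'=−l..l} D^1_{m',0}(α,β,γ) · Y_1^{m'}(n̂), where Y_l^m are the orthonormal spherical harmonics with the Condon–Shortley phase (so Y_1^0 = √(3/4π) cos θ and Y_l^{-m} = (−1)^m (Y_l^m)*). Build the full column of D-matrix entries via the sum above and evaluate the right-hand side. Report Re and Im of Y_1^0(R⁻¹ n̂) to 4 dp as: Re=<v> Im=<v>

Need the full column D^1_{m',0} for m'=−1..1 at α=5.9723, β=0.3093, γ=5.5334.
cos(β/2)=0.988066, sin(β/2)=0.154034
d^1_{-1,0}: single k=1 term ⇒ +0.215238;  D = +0.204920-0.065842i
d^1_{0,0}: k∈[0..1] ⇒ +0.976273 -0.023727 = +0.952547;  D = +0.952547+0.000000i
d^1_{1,0}: single k=0 term ⇒ -0.215238;  D = -0.204920-0.065842i
Y_1^{m'}(θ=1.6431,φ=3.989) and Σ D·Y over m':
  (+0.2049-0.0658i)·(-0.2281+0.2583i)  (+0.9525+0.0000i)·(-0.0353+0.0000i)  (-0.2049-0.0658i)·(+0.2281+0.2583i)
Y_1^0(R⁻¹ n̂) = -0.093091+0.000000i

Re=-0.0931 Im=0.0000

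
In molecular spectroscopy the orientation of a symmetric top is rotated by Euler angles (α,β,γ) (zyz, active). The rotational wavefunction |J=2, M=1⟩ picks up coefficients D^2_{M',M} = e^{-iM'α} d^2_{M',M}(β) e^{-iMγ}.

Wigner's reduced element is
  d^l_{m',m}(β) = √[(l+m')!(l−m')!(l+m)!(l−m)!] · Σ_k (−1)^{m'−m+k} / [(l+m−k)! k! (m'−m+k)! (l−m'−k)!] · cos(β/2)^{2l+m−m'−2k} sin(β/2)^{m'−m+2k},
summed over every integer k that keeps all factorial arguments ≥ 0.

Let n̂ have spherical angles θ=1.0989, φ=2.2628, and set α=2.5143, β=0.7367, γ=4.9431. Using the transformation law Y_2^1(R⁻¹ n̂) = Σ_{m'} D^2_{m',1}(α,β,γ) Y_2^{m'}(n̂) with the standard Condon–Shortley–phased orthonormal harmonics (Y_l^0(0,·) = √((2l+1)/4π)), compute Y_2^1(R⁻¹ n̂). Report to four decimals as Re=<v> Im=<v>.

Re=-0.2067 Im=-0.1940

Need the full column D^2_{m',1} for m'=−2..2 at α=2.5143, β=0.7367, γ=4.9431.
cos(β/2)=0.932923, sin(β/2)=0.360077
d^2_{-2,1}: single k=3 term ⇒ +0.087108;  D = +0.086790+0.007439i
d^2_{-1,1}: k∈[2..3] ⇒ +0.338534 -0.016810 = +0.321724;  D = -0.243396-0.210391i
d^2_{0,1}: k∈[1..2] ⇒ +0.716156 -0.106686 = +0.609470;  D = +0.139367+0.593322i
d^2_{1,1}: k∈[0..1] ⇒ +0.757500 -0.338534 = +0.418966;  D = +0.161833-0.386449i
d^2_{2,1}: single k=0 term ⇒ -0.584739;  D = +0.499443-0.304100i
Y_2^{m'}(θ=1.0989,φ=2.2628) and Σ D·Y over m':
  (+0.0868+0.0074i)·(-0.0569+0.3011i)  (-0.2434-0.2104i)·(-0.1996-0.2408i)  (+0.1394+0.5933i)·(-0.1199+0.0000i)  (+0.1618-0.3864i)·(+0.1996-0.2408i)  (+0.4994-0.3041i)·(-0.0569-0.3011i)
Y_2^1(R⁻¹ n̂) = -0.206747-0.193996i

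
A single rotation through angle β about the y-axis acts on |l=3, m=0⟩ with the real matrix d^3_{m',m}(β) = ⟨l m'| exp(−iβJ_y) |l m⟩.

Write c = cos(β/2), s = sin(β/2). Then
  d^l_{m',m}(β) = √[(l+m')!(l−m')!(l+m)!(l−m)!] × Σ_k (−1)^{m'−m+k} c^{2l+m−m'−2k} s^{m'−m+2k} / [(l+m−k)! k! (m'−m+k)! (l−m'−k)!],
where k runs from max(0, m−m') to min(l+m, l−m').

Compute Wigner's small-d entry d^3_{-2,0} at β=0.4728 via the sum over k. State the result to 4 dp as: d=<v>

d^3_{-2,0}(β=0.4728) via Wigner's sum:
With c≡cos(β/2)=0.972187 and s≡sin(β/2)=0.234204, N=[1·120·6·6]^{1/2}=65.726707
Admissible k: 2..3 (factorial args all ≥0)
  k=2: (−1)^0·65.7267/(12)·0.9722^4·0.2342^2 = +0.268380
  k=3: (−1)^1·65.7267/(12)·0.9722^2·0.2342^4 = -0.015575
d^3_{-2,0}(0.4728) = +0.268380 -0.015575 = +0.252805

d=0.2528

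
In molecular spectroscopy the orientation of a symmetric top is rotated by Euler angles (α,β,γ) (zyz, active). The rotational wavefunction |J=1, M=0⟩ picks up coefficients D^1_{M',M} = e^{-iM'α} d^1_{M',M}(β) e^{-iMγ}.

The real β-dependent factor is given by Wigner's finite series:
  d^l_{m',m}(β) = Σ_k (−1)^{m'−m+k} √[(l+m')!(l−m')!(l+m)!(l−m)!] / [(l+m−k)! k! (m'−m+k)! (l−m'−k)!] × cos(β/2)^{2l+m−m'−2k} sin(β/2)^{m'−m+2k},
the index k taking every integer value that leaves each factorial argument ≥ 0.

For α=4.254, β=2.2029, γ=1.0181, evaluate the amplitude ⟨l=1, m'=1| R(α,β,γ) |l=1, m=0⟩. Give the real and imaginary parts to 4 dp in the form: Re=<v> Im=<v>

Re=0.2524 Im=-0.5116

First d^1_{1,0}(β=2.2029), then the phase factors e^{-i(1)α} and e^{-i(0)γ}:
c=cos(2.2029/2)=0.452303, s=sin(2.2029/2)=0.891864; N=√[2·1·1·1]=1.414214
Admissible k: 0..0 (factorial args all ≥0)
  k=0: (−1)^1·1.4142/(1)·0.4523^1·0.8919^1 = -0.570484
d^1_{1,0}(2.2029) = -0.570484
D = (-0.442504+0.896767i)·(-0.570484)·(+1.000000+0.000000i) = +0.252441-0.511591i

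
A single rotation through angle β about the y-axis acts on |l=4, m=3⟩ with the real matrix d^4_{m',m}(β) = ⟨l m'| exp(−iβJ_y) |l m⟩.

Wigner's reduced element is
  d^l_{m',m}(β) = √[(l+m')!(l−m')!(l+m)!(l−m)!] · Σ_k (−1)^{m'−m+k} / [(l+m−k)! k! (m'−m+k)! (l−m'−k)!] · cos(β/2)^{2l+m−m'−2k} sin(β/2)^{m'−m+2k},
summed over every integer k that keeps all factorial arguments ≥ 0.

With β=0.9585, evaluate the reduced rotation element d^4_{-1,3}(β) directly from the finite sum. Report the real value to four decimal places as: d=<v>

d=0.3107

d^4_{-1,3}(β=0.9585) via Wigner's sum:
Half-angle: c=0.887341, s=0.461114. N=√(6·120·5040·1)=1904.940944
k∈{4,5} keeps every argument non-negative
  k=4: (−1)^0·1904.9409/(144)·0.8873^4·0.4611^4 = +0.370778
  k=5: (−1)^1·1904.9409/(240)·0.8873^2·0.4611^6 = -0.060076
d^4_{-1,3}(0.9585) = +0.370778 -0.060076 = +0.310702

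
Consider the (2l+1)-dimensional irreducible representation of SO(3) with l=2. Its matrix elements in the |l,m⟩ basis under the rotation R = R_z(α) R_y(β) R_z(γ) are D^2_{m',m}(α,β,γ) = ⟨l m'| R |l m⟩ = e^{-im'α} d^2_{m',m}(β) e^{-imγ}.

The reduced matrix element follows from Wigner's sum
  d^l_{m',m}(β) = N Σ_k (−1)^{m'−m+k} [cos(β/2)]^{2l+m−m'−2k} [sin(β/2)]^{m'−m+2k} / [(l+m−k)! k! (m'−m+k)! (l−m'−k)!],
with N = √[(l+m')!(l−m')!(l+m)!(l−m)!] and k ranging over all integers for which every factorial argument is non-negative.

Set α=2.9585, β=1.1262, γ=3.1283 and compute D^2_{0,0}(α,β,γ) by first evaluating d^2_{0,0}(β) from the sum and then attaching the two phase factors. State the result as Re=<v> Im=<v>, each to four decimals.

Re=-0.2225 Im=0.0000

D^2_{0,0}(2.9585,1.1262,3.1283) = e^{-i·0·2.9585}·d^2_{0,0}(1.1262)·e^{-i·0·3.1283}. Compute d first:
Half-angle: c=0.845604, s=0.533810. N=√(2·2·2·2)=4.000000
The bounds max(0,m−m')=0 and min(l+m,l−m')=2 give 3 terms
  k=0: (−1)^0·4.0000/(4)·0.8456^4·0.5338^0 = +0.511292
  k=1: (−1)^1·4.0000/(1)·0.8456^2·0.5338^2 = -0.815020
  k=2: (−1)^2·4.0000/(4)·0.8456^0·0.5338^4 = +0.081198
d^2_{0,0}(1.1262) = +0.511292 -0.815020 +0.081198 = -0.222529
D = (+1.000000+0.000000i)·(-0.222529)·(+1.000000+0.000000i) = -0.222529+0.000000i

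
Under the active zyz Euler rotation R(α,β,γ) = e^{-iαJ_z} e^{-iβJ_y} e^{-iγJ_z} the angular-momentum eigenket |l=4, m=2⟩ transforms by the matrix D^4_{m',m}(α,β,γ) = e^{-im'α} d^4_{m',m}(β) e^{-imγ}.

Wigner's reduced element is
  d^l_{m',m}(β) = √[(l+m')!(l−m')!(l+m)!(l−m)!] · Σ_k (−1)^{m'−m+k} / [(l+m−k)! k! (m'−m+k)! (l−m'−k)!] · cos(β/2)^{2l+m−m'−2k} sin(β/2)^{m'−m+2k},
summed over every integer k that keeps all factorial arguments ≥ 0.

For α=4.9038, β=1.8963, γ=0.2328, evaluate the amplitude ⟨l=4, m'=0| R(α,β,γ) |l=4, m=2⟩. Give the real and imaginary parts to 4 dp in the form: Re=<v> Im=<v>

Split into d^4_{0,2}(β=1.8963) × two z-phases.
With c≡cos(β/2)=0.583187 and s≡sin(β/2)=0.812338, N=[24·24·720·2]^{1/2}=910.735966
k∈{2,3,4} keeps every argument non-negative
  k=2: (−1)^0·910.7360/(96)·0.5832^6·0.8123^2 = +0.246287
  k=3: (−1)^1·910.7360/(36)·0.5832^4·0.8123^4 = -1.274290
  k=4: (−1)^2·910.7360/(96)·0.5832^2·0.8123^6 = +0.927166
d^4_{0,2}(1.8963) = +0.246287 -1.274290 +0.927166 = -0.100837
Phases: e^{-i·(0)·4.9038}=+1.000000+0.000000i, e^{-i·(2)·0.2328}=+0.893552-0.448959i ⇒ D=-0.090103+0.045272i

Re=-0.0901 Im=0.0453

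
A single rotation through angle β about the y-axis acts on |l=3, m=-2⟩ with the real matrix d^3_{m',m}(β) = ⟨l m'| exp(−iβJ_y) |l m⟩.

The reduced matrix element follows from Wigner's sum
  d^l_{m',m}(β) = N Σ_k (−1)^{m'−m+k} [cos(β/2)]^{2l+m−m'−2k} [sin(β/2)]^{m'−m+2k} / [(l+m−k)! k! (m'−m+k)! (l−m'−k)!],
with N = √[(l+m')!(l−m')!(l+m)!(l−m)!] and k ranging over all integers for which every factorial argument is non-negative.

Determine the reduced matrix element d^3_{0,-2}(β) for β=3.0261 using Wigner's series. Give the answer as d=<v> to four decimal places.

d=-0.0181

d^3_{0,-2}(β=3.0261) via Wigner's sum:
With c≡cos(β/2)=0.057714 and s≡sin(β/2)=0.998333, N=[6·6·1·120]^{1/2}=65.726707
Admissible k: 0..1 (factorial args all ≥0)
  k=0: (−1)^2·65.7267/(12)·0.0577^4·0.9983^2 = +0.000061
  k=1: (−1)^3·65.7267/(12)·0.0577^2·0.9983^4 = -0.018123
d^3_{0,-2}(3.0261) = +0.000061 -0.018123 = -0.018062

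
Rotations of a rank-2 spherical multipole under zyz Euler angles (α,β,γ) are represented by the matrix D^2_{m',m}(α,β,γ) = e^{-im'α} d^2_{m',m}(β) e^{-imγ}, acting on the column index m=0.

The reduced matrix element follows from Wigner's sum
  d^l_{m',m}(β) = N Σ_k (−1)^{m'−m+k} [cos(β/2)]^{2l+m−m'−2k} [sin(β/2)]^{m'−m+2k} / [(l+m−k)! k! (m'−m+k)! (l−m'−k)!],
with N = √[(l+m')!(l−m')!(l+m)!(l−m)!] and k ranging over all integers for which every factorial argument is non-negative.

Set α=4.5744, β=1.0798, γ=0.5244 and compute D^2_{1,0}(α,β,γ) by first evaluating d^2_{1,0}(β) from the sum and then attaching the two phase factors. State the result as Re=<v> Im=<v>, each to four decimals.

Split into d^2_{1,0}(β=1.0798) × two z-phases.
With c≡cos(β/2)=0.857760 and s≡sin(β/2)=0.514050, N=[6·1·2·2]^{1/2}=4.898979
Admissible k: 0..1 (factorial args all ≥0)
  k=0: (−1)^1·4.8990/(2)·0.8578^3·0.5141^1 = -0.794655
  k=1: (−1)^2·4.8990/(2)·0.8578^1·0.5141^3 = +0.285403
d^2_{1,0}(1.0798) = -0.794655 +0.285403 = -0.509252
D = (-0.137551+0.990495i)·(-0.509252)·(+1.000000+0.000000i) = +0.070048-0.504412i

Re=0.0700 Im=-0.5044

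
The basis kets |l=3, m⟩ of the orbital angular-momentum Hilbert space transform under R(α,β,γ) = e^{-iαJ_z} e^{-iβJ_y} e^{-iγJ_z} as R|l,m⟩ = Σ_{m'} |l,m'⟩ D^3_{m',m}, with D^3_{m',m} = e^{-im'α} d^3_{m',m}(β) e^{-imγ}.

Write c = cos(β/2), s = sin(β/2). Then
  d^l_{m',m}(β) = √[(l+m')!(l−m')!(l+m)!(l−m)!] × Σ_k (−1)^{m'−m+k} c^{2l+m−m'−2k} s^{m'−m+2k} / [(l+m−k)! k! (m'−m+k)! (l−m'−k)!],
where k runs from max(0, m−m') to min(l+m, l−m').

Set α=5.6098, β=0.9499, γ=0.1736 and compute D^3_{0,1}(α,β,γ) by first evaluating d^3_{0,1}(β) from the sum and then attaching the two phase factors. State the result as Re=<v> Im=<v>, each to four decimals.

Re=0.2401 Im=-0.0421

First d^3_{0,1}(β=0.9499), then the phase factors e^{-i(0)α} and e^{-i(1)γ}:
Half-angle: c=0.889316, s=0.457294. N=√(6·6·24·2)=41.569219
Admissible k: 1..3 (factorial args all ≥0)
  k=1: (−1)^0·41.5692/(12)·0.8893^5·0.4573^1 = +0.881182
  k=2: (−1)^1·41.5692/(4)·0.8893^3·0.4573^3 = -0.698982
  k=3: (−1)^2·41.5692/(12)·0.8893^1·0.4573^5 = +0.061606
d^3_{0,1}(0.9499) = +0.881182 -0.698982 +0.061606 = +0.243806
D = (+1.000000+0.000000i)·(+0.243806)·(+0.984969-0.172729i) = +0.240142-0.042112i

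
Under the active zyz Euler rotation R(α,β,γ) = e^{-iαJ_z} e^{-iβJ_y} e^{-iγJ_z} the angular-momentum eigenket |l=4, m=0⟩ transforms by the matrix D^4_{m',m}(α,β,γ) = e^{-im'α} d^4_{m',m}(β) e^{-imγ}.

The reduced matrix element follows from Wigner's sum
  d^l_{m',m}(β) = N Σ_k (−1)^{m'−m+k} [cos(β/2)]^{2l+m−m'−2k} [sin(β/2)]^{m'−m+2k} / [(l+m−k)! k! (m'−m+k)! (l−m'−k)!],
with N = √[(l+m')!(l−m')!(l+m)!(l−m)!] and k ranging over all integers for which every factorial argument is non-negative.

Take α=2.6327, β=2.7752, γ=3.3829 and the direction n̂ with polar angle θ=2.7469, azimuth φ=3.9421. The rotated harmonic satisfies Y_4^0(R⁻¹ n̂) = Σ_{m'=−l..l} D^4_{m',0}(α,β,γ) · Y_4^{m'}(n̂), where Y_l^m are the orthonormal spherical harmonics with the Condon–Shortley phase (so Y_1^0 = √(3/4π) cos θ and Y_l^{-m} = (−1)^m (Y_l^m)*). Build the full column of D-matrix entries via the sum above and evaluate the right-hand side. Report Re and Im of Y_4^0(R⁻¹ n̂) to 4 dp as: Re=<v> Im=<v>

Need the full column D^4_{m',0} for m'=−4..4 at α=2.6327, β=2.7752, γ=3.3829.
cos(β/2)=0.182173, sin(β/2)=0.983266
d^4_{-4,0}: single k=4 term ⇒ +0.008613;  D = -0.003861-0.007700i
d^4_{-3,0}: k∈[3..4] ⇒ +0.002257 -0.065747 = -0.063490;  D = +0.002800-0.063428i
d^4_{-2,0}: k∈[2..4] ⇒ +0.000335 -0.026044 +0.284524 = +0.258814;  D = +0.135943-0.220237i
d^4_{-1,0}: k∈[1..4] ⇒ +0.000029 -0.005118 +0.149100 -0.723933 = -0.579922;  D = +0.506437-0.282544i
d^4_{0,0}: k∈[0..4] ⇒ +0.000001 -0.000565 +0.037062 -0.479863 +0.873715 = +0.430350;  D = +0.430350+0.000000i
d^4_{1,0}: k∈[0..3] ⇒ -0.000029 +0.005118 -0.149100 +0.723933 = +0.579922;  D = -0.506437-0.282544i
d^4_{2,0}: k∈[0..2] ⇒ +0.000335 -0.026044 +0.284524 = +0.258814;  D = +0.135943+0.220237i
d^4_{3,0}: k∈[0..1] ⇒ -0.002257 +0.065747 = +0.063490;  D = -0.002800-0.063428i
d^4_{4,0}: single k=0 term ⇒ +0.008613;  D = -0.003861+0.007700i
Y_4^{m'}(θ=2.7469,φ=3.9421) and Σ D·Y over m':
  (-0.0039-0.0077i)·(-0.0097+0.0006i)  (+0.0028-0.0634i)·(-0.0485-0.0443i)  (+0.1359-0.2202i)·(-0.0074-0.2455i)  (+0.5064-0.2825i)·(+0.3467-0.3573i)  (+0.4303+0.0000i)·(+0.3016+0.0000i)  (-0.5064-0.2825i)·(-0.3467-0.3573i)  (+0.1359+0.2202i)·(-0.0074+0.2455i)  (-0.0028-0.0634i)·(+0.0485-0.0443i)  (-0.0039+0.0077i)·(-0.0097-0.0006i)
Y_4^0(R⁻¹ n̂) = +0.163076-0.000000i

Re=0.1631 Im=0.0000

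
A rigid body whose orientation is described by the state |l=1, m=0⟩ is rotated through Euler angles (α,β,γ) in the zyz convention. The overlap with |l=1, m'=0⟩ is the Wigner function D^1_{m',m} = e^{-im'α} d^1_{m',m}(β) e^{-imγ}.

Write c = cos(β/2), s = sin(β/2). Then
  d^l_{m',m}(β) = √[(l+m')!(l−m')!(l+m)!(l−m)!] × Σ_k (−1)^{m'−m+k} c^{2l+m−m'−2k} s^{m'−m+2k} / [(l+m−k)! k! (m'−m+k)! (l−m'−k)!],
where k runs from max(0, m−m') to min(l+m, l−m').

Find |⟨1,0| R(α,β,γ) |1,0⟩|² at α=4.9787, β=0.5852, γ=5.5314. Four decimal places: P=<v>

Split into d^1_{0,0}(β=0.5852) × two z-phases.
With c≡cos(β/2)=0.957497 and s≡sin(β/2)=0.288443, N=[1·1·1·1]^{1/2}=1.000000
k: max(0,(0)−(0))=0 … min(1+(0),1−(0))=1
  k=0: (−1)^0·1.0000/(1)·0.9575^2·0.2884^0 = +0.916801
  k=1: (−1)^1·1.0000/(1)·0.9575^0·0.2884^2 = -0.083199
d^1_{0,0}(0.5852) = +0.916801 -0.083199 = +0.833602
|D^1_{0,0}|² = |d^1_{0,0}(β)|² = (+0.833602)² = 0.694892 (the z-rotation phases have unit modulus)

P=0.6949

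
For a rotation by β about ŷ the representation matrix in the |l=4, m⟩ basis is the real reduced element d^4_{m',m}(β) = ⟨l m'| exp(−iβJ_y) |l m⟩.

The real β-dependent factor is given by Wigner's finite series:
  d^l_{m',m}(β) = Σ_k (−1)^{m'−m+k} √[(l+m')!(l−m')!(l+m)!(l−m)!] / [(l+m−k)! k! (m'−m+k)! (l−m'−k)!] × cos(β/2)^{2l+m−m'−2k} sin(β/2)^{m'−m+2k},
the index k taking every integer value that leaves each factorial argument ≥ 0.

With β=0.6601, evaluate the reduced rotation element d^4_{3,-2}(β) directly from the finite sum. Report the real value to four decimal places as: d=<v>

d^4_{3,-2}(β=0.6601) via Wigner's sum:
c=cos(0.6601/2)=0.946026, s=sin(0.6601/2)=0.324090; N=√[5040·1·2·720]=2693.993318
k: max(0,(-2)−(3))=0 … min(4+(-2),4−(3))=1
  k=0: (−1)^5·2693.9933/(240)·0.9460^3·0.3241^5 = -0.033980
  k=1: (−1)^6·2693.9933/(720)·0.9460^1·0.3241^7 = +0.001329
d^4_{3,-2}(0.6601) = -0.033980 +0.001329 = -0.032651

d=-0.0327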